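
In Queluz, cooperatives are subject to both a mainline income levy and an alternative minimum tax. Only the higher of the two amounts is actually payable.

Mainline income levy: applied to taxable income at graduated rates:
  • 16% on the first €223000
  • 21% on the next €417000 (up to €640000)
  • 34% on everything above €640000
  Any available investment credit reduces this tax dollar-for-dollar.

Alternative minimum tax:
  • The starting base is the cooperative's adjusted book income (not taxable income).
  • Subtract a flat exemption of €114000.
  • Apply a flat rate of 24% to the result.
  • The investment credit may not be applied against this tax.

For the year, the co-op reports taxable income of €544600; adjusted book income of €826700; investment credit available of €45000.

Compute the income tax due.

Alternative minimum tax:
  Base (adjusted book income): €826700
  Less exemption €114000 → base €712700
  €712700 × 24% = €171048

Mainline income levy:
  €223000 × 16% = €35680
  €321600 × 21% = €67536
  → €103216
  Less investment credit €45000 → €58216

€171048 > €58216, so the alternative minimum tax is the binding amount.

€171048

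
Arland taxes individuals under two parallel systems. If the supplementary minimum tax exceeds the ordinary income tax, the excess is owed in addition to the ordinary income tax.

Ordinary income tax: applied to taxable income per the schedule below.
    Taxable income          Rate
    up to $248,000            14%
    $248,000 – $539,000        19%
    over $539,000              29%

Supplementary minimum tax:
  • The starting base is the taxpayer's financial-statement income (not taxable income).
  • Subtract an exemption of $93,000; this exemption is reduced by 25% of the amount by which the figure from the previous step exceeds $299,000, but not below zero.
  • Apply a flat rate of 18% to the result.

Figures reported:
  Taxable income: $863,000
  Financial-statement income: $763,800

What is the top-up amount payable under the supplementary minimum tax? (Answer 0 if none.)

Supplementary minimum tax:
  Base (financial-statement income): $763,800
  Exemption: 25% × ($763,800 − $299,000) = $116,200 ≥ $93,000, so the exemption is fully phased out
  Base: $763,800 − $0 = $763,800
  $763,800 × 18% = $137,484

Ordinary income tax:
  $248,000 × 14% = $34,720
  $291,000 × 19% = $55,290
  $324,000 × 29% = $93,960
  → $183,970

$137,484 ≤ $183,970, so no add-on is due.

$0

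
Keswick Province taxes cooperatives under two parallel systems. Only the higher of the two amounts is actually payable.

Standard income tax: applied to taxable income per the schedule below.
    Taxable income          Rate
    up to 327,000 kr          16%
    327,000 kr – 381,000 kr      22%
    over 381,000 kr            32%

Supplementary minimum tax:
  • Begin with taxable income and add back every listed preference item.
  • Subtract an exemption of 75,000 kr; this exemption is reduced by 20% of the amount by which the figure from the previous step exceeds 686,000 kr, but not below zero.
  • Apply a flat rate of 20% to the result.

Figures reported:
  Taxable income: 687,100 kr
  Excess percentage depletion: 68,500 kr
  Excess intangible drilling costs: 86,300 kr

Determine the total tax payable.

162,152 kr

Standard income tax:
  327,000 kr × 16% = 52,320 kr
  54,000 kr × 22% = 11,880 kr
  306,100 kr × 32% = 97,952 kr
  → 162,152 kr

Supplementary minimum tax:
  Adjusted income: 687,100 kr + 68,500 kr + 86,300 kr = 841,900 kr
  Exemption: 75,000 kr − 20% × (841,900 kr − 686,000 kr) = 75,000 kr − 31,180 kr = 43,820 kr
  Base: 841,900 kr − 43,820 kr = 798,080 kr
  798,080 kr × 20% = 159,616 kr

162,152 kr > 159,616 kr, so the standard income tax governs.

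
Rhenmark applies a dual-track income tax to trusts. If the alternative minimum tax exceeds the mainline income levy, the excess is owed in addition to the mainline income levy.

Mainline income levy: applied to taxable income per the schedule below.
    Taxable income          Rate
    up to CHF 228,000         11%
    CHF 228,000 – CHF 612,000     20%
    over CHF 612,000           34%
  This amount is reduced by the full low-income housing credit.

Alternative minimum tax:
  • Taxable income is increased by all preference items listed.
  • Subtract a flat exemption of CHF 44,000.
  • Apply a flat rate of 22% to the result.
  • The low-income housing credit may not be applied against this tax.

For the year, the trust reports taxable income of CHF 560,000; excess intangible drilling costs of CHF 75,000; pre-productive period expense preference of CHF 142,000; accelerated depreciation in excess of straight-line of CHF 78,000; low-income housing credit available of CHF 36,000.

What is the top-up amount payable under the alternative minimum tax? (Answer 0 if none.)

Mainline income levy:
  CHF 228,000 × 11% = CHF 25,080
  CHF 332,000 × 20% = CHF 66,400
  → CHF 91,480
  Less low-income housing credit CHF 36,000 → CHF 55,480

Alternative minimum tax:
  Adjusted income: CHF 560,000 + CHF 75,000 + CHF 142,000 + CHF 78,000 = CHF 855,000
  Less exemption CHF 44,000 → base CHF 811,000
  CHF 811,000 × 22% = CHF 178,420

Excess of alternative minimum tax over mainline income levy: CHF 178,420 − CHF 55,480 = CHF 122,940.

CHF 122,940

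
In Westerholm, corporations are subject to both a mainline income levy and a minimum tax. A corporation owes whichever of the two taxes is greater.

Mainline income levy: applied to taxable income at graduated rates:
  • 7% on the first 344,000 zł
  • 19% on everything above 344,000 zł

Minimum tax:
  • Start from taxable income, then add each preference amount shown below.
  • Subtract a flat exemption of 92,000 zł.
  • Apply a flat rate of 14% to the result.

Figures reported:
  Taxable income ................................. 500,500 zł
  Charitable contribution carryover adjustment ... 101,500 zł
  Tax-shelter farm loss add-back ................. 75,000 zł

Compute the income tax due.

81,900 zł

Mainline income levy:
  344,000 zł × 7% = 24,080 zł
  156,500 zł × 19% = 29,735 zł
  → 53,815 zł

Minimum tax:
  Adjusted income: 500,500 zł + 101,500 zł + 75,000 zł = 677,000 zł
  Less exemption 92,000 zł → base 585,000 zł
  585,000 zł × 14% = 81,900 zł

81,900 zł > 53,815 zł, so the minimum tax is the binding amount.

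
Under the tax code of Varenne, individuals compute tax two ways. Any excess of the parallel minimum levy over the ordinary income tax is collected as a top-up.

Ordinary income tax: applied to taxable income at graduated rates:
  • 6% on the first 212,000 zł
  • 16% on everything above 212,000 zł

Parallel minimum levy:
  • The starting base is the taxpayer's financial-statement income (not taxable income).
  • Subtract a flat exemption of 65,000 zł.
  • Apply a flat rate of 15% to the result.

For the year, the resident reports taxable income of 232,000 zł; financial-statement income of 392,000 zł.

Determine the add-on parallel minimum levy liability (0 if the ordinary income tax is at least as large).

33,130 zł

Parallel minimum levy:
  Base (financial-statement income): 392,000 zł
  Less exemption 65,000 zł → base 327,000 zł
  327,000 zł × 15% = 49,050 zł

Ordinary income tax:
  212,000 zł × 6% = 12,720 zł
  20,000 zł × 16% = 3,200 zł
  → 15,920 zł

Excess of parallel minimum levy over ordinary income tax: 49,050 zł − 15,920 zł = 33,130 zł.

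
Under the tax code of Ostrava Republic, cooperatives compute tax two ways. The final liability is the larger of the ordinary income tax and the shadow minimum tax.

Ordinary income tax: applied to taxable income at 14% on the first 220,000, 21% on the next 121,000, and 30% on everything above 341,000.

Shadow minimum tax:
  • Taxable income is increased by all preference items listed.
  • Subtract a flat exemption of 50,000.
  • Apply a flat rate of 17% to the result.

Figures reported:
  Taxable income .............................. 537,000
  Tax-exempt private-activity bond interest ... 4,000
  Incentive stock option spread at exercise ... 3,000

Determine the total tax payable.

Ordinary income tax:
  220,000 × 14% = 30,800
  121,000 × 21% = 25,410
  196,000 × 30% = 58,800
  → 115,010

Shadow minimum tax:
  Adjusted income: 537,000 + 4,000 + 3,000 = 544,000
  Less exemption 50,000 → base 494,000
  494,000 × 17% = 83,980

115,010 > 83,980, so the ordinary income tax governs.

115,010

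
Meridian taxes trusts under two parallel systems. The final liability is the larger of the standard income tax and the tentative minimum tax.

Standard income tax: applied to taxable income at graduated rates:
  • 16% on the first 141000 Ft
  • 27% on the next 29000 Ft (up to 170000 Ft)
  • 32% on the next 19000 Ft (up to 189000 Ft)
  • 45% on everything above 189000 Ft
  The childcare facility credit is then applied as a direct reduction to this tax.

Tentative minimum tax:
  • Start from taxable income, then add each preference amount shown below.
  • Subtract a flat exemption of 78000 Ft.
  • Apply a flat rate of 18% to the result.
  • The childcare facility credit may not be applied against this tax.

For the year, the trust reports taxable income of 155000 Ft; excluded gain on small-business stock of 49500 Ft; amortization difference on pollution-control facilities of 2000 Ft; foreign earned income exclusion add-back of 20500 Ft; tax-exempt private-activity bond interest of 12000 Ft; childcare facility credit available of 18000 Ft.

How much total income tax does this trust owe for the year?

Tentative minimum tax:
  Adjusted income: 155000 Ft + 49500 Ft + 2000 Ft + 20500 Ft + 12000 Ft = 239000 Ft
  Less exemption 78000 Ft → base 161000 Ft
  161000 Ft × 18% = 28980 Ft

Standard income tax:
  141000 Ft × 16% = 22560 Ft
  14000 Ft × 27% = 3780 Ft
  → 26340 Ft
  Less childcare facility credit 18000 Ft → 8340 Ft

28980 Ft > 8340 Ft, so the tentative minimum tax is the binding amount.

28980 Ft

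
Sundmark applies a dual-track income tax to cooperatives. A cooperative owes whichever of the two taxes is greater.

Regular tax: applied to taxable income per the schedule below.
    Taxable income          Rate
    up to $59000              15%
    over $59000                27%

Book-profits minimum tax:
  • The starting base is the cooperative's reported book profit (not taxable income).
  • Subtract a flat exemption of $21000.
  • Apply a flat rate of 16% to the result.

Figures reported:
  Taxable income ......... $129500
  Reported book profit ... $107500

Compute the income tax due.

$27885

Book-profits minimum tax:
  Base (reported book profit): $107500
  Less exemption $21000 → base $86500
  $86500 × 16% = $13840

Regular tax:
  $59000 × 15% = $8850
  $70500 × 27% = $19035
  → $27885

$27885 > $13840, so the regular tax governs.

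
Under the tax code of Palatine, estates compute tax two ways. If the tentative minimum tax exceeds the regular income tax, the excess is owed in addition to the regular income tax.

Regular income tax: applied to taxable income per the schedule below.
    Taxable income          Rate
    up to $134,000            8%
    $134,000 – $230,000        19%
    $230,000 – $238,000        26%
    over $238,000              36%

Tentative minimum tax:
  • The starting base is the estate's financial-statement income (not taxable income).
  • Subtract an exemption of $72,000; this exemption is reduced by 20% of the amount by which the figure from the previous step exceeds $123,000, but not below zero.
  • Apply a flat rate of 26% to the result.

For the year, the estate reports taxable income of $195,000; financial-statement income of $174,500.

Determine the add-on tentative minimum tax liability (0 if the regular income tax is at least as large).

Regular income tax:
  $134,000 × 8% = $10,720
  $61,000 × 19% = $11,590
  → $22,310

Tentative minimum tax:
  Base (financial-statement income): $174,500
  Exemption: $72,000 − 20% × ($174,500 − $123,000) = $72,000 − $10,300 = $61,700
  Base: $174,500 − $61,700 = $112,800
  $112,800 × 26% = $29,328

Excess of tentative minimum tax over regular income tax: $29,328 − $22,310 = $7,018.

$7,018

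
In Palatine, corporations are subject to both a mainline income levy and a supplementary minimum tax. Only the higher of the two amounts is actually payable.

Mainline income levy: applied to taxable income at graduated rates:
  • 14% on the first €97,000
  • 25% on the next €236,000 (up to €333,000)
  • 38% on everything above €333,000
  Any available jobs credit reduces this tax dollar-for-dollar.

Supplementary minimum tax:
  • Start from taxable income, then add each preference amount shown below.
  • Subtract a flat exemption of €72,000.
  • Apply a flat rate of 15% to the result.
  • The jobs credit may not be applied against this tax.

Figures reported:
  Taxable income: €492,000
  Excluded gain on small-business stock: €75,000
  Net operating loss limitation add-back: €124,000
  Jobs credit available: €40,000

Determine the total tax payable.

Mainline income levy:
  €97,000 × 14% = €13,580
  €236,000 × 25% = €59,000
  €159,000 × 38% = €60,420
  → €133,000
  Less jobs credit €40,000 → €93,000

Supplementary minimum tax:
  Adjusted income: €492,000 + €75,000 + €124,000 = €691,000
  Less exemption €72,000 → base €619,000
  €619,000 × 15% = €92,850

€93,000 > €92,850, so the mainline income levy governs.

€93,000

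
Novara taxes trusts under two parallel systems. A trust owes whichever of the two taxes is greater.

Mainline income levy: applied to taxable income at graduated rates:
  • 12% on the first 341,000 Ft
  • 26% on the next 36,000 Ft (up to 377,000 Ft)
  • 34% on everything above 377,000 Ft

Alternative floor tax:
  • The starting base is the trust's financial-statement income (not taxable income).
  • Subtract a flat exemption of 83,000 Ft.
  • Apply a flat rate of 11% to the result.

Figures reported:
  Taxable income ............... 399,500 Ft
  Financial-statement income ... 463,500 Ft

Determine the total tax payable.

57,930 Ft

Alternative floor tax:
  Base (financial-statement income): 463,500 Ft
  Less exemption 83,000 Ft → base 380,500 Ft
  380,500 Ft × 11% = 41,855 Ft

Mainline income levy:
  341,000 Ft × 12% = 40,920 Ft
  36,000 Ft × 26% = 9,360 Ft
  22,500 Ft × 34% = 7,650 Ft
  → 57,930 Ft

57,930 Ft > 41,855 Ft, so the mainline income levy governs.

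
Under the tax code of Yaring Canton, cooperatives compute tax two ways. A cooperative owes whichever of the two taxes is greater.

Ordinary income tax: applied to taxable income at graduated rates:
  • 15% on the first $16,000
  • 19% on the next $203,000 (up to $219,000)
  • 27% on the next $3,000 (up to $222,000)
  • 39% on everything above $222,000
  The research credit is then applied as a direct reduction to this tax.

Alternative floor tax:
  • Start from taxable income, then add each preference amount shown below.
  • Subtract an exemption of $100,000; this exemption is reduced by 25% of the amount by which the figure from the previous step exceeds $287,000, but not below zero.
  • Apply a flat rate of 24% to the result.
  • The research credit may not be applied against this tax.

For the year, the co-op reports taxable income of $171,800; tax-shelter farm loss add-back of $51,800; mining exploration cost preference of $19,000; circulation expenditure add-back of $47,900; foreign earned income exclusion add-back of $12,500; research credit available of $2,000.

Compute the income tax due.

$49,680

Ordinary income tax:
  $16,000 × 15% = $2,400
  $155,800 × 19% = $29,602
  → $32,002
  Less research credit $2,000 → $30,002

Alternative floor tax:
  Adjusted income: $171,800 + $51,800 + $19,000 + $47,900 + $12,500 = $303,000
  Exemption: $100,000 − 25% × ($303,000 − $287,000) = $100,000 − $4,000 = $96,000
  Base: $303,000 − $96,000 = $207,000
  $207,000 × 24% = $49,680

$49,680 > $30,002, so the alternative floor tax is the binding amount.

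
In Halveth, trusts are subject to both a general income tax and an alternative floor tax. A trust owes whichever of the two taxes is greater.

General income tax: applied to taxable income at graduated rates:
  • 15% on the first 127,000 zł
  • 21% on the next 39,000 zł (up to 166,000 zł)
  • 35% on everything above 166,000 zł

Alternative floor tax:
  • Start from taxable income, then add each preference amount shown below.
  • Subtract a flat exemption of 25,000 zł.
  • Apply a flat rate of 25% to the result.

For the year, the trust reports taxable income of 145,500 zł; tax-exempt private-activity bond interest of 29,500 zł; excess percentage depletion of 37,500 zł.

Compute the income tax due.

General income tax:
  127,000 zł × 15% = 19,050 zł
  18,500 zł × 21% = 3,885 zł
  → 22,935 zł

Alternative floor tax:
  Adjusted income: 145,500 zł + 29,500 zł + 37,500 zł = 212,500 zł
  Less exemption 25,000 zł → base 187,500 zł
  187,500 zł × 25% = 46,875 zł

46,875 zł > 22,935 zł, so the alternative floor tax is the binding amount.

46,875 zł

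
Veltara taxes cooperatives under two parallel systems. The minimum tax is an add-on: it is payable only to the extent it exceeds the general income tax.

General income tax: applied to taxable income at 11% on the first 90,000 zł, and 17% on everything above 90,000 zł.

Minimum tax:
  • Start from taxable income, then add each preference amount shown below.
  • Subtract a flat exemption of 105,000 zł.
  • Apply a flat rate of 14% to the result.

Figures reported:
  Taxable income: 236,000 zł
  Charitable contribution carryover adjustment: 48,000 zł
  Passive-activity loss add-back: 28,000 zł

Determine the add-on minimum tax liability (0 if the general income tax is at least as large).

0 zł

Minimum tax:
  Adjusted income: 236,000 zł + 48,000 zł + 28,000 zł = 312,000 zł
  Less exemption 105,000 zł → base 207,000 zł
  207,000 zł × 14% = 28,980 zł

General income tax:
  90,000 zł × 11% = 9,900 zł
  146,000 zł × 17% = 24,820 zł
  → 34,720 zł

28,980 zł ≤ 34,720 zł, so no add-on is due.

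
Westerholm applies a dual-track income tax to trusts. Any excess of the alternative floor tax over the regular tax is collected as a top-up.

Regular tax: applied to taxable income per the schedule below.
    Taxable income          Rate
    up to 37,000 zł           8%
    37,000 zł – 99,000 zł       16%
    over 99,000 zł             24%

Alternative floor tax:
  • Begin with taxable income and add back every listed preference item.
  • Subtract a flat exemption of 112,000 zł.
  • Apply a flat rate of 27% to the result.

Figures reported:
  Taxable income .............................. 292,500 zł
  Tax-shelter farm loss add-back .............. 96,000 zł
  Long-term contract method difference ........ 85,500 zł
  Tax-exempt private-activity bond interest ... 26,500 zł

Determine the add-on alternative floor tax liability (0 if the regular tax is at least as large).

45,575 zł

Alternative floor tax:
  Adjusted income: 292,500 zł + 96,000 zł + 85,500 zł + 26,500 zł = 500,500 zł
  Less exemption 112,000 zł → base 388,500 zł
  388,500 zł × 27% = 104,895 zł

Regular tax:
  37,000 zł × 8% = 2,960 zł
  62,000 zł × 16% = 9,920 zł
  193,500 zł × 24% = 46,440 zł
  → 59,320 zł

Excess of alternative floor tax over regular tax: 104,895 zł − 59,320 zł = 45,575 zł.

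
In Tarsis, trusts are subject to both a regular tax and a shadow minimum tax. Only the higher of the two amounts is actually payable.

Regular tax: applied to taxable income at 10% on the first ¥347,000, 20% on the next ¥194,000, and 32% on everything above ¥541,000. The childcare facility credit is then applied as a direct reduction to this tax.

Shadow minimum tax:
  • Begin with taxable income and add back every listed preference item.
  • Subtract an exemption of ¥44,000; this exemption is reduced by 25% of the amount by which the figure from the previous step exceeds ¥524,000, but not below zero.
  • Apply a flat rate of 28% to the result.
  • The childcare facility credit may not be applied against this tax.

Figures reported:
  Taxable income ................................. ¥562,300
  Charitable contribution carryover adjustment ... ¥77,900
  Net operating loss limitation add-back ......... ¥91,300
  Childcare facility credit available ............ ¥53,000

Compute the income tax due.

Shadow minimum tax:
  Adjusted income: ¥562,300 + ¥77,900 + ¥91,300 = ¥731,500
  Exemption: 25% × (¥731,500 − ¥524,000) = ¥51,875 ≥ ¥44,000, so the exemption is fully phased out
  Base: ¥731,500 − ¥0 = ¥731,500
  ¥731,500 × 28% = ¥204,820

Regular tax:
  ¥347,000 × 10% = ¥34,700
  ¥194,000 × 20% = ¥38,800
  ¥21,300 × 32% = ¥6,816
  → ¥80,316
  Less childcare facility credit ¥53,000 → ¥27,316

¥204,820 > ¥27,316, so the shadow minimum tax is the binding amount.

¥204,820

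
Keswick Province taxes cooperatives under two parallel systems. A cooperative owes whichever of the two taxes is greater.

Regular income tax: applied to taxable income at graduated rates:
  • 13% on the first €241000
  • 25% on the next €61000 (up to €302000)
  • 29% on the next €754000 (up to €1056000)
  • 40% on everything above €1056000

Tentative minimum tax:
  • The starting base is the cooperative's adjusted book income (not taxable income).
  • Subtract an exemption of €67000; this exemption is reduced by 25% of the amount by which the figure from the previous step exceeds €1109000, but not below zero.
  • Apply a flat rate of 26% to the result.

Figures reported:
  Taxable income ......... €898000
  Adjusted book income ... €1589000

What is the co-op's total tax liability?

Tentative minimum tax:
  Base (adjusted book income): €1589000
  Exemption: 25% × (€1589000 − €1109000) = €120000 ≥ €67000, so the exemption is fully phased out
  Base: €1589000 − €0 = €1589000
  €1589000 × 26% = €413140

Regular income tax:
  €241000 × 13% = €31330
  €61000 × 25% = €15250
  €596000 × 29% = €172840
  → €219420

€413140 > €219420, so the tentative minimum tax is the binding amount.

€413140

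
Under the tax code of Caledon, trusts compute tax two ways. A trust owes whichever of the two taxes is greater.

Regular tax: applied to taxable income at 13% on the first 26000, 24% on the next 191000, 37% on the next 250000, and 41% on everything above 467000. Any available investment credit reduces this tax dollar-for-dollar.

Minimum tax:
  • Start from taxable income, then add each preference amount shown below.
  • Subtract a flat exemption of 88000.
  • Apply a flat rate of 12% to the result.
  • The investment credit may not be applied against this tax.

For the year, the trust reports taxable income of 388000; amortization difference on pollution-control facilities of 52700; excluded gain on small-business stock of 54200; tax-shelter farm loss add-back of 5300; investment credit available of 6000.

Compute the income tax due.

Regular tax:
  26000 × 13% = 3380
  191000 × 24% = 45840
  171000 × 37% = 63270
  → 112490
  Less investment credit 6000 → 106490

Minimum tax:
  Adjusted income: 388000 + 52700 + 54200 + 5300 = 500200
  Less exemption 88000 → base 412200
  412200 × 12% = 49464

106490 > 49464, so the regular tax governs.

106490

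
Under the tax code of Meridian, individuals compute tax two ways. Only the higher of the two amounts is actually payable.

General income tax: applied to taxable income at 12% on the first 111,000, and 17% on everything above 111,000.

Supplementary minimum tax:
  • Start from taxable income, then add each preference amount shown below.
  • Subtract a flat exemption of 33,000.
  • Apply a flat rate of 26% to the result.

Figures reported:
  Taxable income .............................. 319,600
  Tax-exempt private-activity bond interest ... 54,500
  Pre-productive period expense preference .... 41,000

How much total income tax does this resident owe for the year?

General income tax:
  111,000 × 12% = 13,320
  208,600 × 17% = 35,462
  → 48,782

Supplementary minimum tax:
  Adjusted income: 319,600 + 54,500 + 41,000 = 415,100
  Less exemption 33,000 → base 382,100
  382,100 × 26% = 99,346

99,346 > 48,782, so the supplementary minimum tax is the binding amount.

99,346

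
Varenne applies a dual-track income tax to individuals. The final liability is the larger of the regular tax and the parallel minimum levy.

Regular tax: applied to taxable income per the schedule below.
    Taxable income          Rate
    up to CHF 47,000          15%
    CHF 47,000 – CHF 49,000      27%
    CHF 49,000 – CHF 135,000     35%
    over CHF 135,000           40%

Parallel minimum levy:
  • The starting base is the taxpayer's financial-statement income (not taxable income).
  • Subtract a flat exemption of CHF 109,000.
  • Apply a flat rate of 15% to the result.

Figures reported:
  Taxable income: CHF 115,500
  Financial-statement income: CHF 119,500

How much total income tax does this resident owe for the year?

CHF 30,865

Parallel minimum levy:
  Base (financial-statement income): CHF 119,500
  Less exemption CHF 109,000 → base CHF 10,500
  CHF 10,500 × 15% = CHF 1,575

Regular tax:
  CHF 47,000 × 15% = CHF 7,050
  CHF 2,000 × 27% = CHF 540
  CHF 66,500 × 35% = CHF 23,275
  → CHF 30,865

CHF 30,865 > CHF 1,575, so the regular tax governs.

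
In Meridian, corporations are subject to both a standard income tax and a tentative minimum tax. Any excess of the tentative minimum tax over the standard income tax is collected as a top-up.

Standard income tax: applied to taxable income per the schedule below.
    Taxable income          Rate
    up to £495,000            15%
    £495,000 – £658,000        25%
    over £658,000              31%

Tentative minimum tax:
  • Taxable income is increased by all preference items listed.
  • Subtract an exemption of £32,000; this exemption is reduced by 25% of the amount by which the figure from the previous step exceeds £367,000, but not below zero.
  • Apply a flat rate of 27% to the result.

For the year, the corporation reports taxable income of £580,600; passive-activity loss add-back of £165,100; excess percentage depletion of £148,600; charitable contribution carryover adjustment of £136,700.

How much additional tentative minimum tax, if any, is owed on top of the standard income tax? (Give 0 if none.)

£182,720

Standard income tax:
  £495,000 × 15% = £74,250
  £85,600 × 25% = £21,400
  → £95,650

Tentative minimum tax:
  Adjusted income: £580,600 + £165,100 + £148,600 + £136,700 = £1,031,000
  Exemption: 25% × (£1,031,000 − £367,000) = £166,000 ≥ £32,000, so the exemption is fully phased out
  Base: £1,031,000 − £0 = £1,031,000
  £1,031,000 × 27% = £278,370

Excess of tentative minimum tax over standard income tax: £278,370 − £95,650 = £182,720.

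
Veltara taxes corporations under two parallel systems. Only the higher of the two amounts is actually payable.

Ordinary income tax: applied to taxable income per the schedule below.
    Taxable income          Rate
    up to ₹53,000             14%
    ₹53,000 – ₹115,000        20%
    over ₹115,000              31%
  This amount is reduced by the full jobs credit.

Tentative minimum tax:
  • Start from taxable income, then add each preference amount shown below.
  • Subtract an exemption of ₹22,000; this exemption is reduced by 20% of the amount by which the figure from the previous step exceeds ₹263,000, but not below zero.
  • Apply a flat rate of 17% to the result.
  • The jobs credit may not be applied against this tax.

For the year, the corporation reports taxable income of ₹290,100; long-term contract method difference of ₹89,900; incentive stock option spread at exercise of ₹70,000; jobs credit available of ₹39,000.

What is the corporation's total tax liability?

Ordinary income tax:
  ₹53,000 × 14% = ₹7,420
  ₹62,000 × 20% = ₹12,400
  ₹175,100 × 31% = ₹54,281
  → ₹74,101
  Less jobs credit ₹39,000 → ₹35,101

Tentative minimum tax:
  Adjusted income: ₹290,100 + ₹89,900 + ₹70,000 = ₹450,000
  Exemption: 20% × (₹450,000 − ₹263,000) = ₹37,400 ≥ ₹22,000, so the exemption is fully phased out
  Base: ₹450,000 − ₹0 = ₹450,000
  ₹450,000 × 17% = ₹76,500

₹76,500 > ₹35,101, so the tentative minimum tax is the binding amount.

₹76,500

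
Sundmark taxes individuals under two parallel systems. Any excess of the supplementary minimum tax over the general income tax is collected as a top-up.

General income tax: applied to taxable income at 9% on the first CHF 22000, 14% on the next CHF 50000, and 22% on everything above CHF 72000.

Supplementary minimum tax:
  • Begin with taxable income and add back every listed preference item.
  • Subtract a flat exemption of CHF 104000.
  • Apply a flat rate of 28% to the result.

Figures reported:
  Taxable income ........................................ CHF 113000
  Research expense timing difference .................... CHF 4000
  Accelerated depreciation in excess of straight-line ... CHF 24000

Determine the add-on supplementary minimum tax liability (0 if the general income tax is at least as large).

CHF 0

Supplementary minimum tax:
  Adjusted income: CHF 113000 + CHF 4000 + CHF 24000 = CHF 141000
  Less exemption CHF 104000 → base CHF 37000
  CHF 37000 × 28% = CHF 10360

General income tax:
  CHF 22000 × 9% = CHF 1980
  CHF 50000 × 14% = CHF 7000
  CHF 41000 × 22% = CHF 9020
  → CHF 18000

CHF 10360 ≤ CHF 18000, so no add-on is due.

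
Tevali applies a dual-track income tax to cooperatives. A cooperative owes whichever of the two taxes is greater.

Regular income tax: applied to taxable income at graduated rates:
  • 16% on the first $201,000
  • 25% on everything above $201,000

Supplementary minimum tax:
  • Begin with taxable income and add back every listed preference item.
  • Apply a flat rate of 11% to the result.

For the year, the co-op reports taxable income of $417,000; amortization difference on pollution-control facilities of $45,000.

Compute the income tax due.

$86,160

Supplementary minimum tax:
  Adjusted income: $417,000 + $45,000 = $462,000
  $462,000 × 11% = $50,820

Regular income tax:
  $201,000 × 16% = $32,160
  $216,000 × 25% = $54,000
  → $86,160

$86,160 > $50,820, so the regular income tax governs.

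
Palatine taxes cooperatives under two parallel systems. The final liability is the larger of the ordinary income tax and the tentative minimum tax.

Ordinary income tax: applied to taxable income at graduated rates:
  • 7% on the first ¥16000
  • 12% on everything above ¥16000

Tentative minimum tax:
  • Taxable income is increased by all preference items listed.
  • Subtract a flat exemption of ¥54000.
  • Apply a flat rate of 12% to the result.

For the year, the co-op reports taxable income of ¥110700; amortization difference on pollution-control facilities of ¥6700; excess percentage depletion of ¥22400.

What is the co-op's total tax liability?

Tentative minimum tax:
  Adjusted income: ¥110700 + ¥6700 + ¥22400 = ¥139800
  Less exemption ¥54000 → base ¥85800
  ¥85800 × 12% = ¥10296

Ordinary income tax:
  ¥16000 × 7% = ¥1120
  ¥94700 × 12% = ¥11364
  → ¥12484

¥12484 > ¥10296, so the ordinary income tax governs.

¥12484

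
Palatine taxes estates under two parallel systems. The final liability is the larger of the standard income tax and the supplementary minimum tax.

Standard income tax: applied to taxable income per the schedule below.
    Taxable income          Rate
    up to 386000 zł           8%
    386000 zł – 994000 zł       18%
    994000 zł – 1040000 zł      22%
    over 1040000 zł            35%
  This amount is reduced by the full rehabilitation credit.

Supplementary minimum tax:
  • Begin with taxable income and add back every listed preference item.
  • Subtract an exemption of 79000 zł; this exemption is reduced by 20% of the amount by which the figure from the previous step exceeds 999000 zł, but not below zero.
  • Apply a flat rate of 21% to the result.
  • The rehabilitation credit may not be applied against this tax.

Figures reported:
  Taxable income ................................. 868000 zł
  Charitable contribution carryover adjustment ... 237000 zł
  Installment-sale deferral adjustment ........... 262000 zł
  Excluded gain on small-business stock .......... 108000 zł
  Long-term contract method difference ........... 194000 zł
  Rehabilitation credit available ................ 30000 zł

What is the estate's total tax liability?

Supplementary minimum tax:
  Adjusted income: 868000 zł + 237000 zł + 262000 zł + 108000 zł + 194000 zł = 1669000 zł
  Exemption: 20% × (1669000 zł − 999000 zł) = 134000 zł ≥ 79000 zł, so the exemption is fully phased out
  Base: 1669000 zł − 0 zł = 1669000 zł
  1669000 zł × 21% = 350490 zł

Standard income tax:
  386000 zł × 8% = 30880 zł
  482000 zł × 18% = 86760 zł
  → 117640 zł
  Less rehabilitation credit 30000 zł → 87640 zł

350490 zł > 87640 zł, so the supplementary minimum tax is the binding amount.

350490 zł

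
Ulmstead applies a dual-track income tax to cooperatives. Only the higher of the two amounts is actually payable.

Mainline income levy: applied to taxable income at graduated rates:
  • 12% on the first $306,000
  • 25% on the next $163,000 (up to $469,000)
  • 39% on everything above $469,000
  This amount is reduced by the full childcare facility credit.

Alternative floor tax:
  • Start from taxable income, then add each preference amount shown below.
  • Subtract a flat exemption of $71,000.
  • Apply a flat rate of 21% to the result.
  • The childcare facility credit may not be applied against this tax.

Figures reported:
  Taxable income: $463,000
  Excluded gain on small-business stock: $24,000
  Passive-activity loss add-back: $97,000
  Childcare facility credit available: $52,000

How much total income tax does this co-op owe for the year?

$107,730

Alternative floor tax:
  Adjusted income: $463,000 + $24,000 + $97,000 = $584,000
  Less exemption $71,000 → base $513,000
  $513,000 × 21% = $107,730

Mainline income levy:
  $306,000 × 12% = $36,720
  $157,000 × 25% = $39,250
  → $75,970
  Less childcare facility credit $52,000 → $23,970

$107,730 > $23,970, so the alternative floor tax is the binding amount.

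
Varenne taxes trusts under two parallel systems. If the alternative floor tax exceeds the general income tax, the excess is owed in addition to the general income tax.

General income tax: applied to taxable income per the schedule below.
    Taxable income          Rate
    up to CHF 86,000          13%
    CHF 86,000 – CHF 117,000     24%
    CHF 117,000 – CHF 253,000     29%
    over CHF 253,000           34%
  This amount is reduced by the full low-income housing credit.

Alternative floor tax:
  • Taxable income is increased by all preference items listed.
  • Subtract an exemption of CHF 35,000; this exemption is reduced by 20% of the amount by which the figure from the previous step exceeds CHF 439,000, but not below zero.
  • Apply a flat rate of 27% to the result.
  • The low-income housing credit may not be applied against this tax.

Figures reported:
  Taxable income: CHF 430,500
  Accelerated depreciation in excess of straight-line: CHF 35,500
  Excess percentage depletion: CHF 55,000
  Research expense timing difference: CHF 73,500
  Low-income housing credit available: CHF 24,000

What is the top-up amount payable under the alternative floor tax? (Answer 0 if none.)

CHF 65,052

Alternative floor tax:
  Adjusted income: CHF 430,500 + CHF 35,500 + CHF 55,000 + CHF 73,500 = CHF 594,500
  Exemption: CHF 35,000 − 20% × (CHF 594,500 − CHF 439,000) = CHF 35,000 − CHF 31,100 = CHF 3,900
  Base: CHF 594,500 − CHF 3,900 = CHF 590,600
  CHF 590,600 × 27% = CHF 159,462

General income tax:
  CHF 86,000 × 13% = CHF 11,180
  CHF 31,000 × 24% = CHF 7,440
  CHF 136,000 × 29% = CHF 39,440
  CHF 177,500 × 34% = CHF 60,350
  → CHF 118,410
  Less low-income housing credit CHF 24,000 → CHF 94,410

Excess of alternative floor tax over general income tax: CHF 159,462 − CHF 94,410 = CHF 65,052.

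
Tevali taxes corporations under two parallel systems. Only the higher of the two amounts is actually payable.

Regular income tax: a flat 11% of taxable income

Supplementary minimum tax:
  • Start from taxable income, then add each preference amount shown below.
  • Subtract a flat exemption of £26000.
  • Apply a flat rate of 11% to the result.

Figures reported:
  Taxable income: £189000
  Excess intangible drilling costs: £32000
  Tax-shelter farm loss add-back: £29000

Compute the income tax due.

Supplementary minimum tax:
  Adjusted income: £189000 + £32000 + £29000 = £250000
  Less exemption £26000 → base £224000
  £224000 × 11% = £24640

Regular income tax:
  £189000 × 11% = £20790

£24640 > £20790, so the supplementary minimum tax is the binding amount.

£24640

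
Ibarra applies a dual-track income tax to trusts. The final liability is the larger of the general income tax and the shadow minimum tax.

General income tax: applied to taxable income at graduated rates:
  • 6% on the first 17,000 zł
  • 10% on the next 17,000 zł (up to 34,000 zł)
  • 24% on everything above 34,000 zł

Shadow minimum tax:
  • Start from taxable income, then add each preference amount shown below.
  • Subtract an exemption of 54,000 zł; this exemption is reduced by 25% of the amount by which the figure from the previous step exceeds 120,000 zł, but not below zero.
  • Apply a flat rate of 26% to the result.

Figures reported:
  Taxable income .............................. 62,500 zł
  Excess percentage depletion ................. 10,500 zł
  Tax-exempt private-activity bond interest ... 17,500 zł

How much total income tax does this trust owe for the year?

9,560 zł

General income tax:
  17,000 zł × 6% = 1,020 zł
  17,000 zł × 10% = 1,700 zł
  28,500 zł × 24% = 6,840 zł
  → 9,560 zł

Shadow minimum tax:
  Adjusted income: 62,500 zł + 10,500 zł + 17,500 zł = 90,500 zł
  Exemption: 90,500 zł ≤ 120,000 zł, so full 54,000 zł applies
  Base: 90,500 zł − 54,000 zł = 36,500 zł
  36,500 zł × 26% = 9,490 zł

9,560 zł > 9,490 zł, so the general income tax governs.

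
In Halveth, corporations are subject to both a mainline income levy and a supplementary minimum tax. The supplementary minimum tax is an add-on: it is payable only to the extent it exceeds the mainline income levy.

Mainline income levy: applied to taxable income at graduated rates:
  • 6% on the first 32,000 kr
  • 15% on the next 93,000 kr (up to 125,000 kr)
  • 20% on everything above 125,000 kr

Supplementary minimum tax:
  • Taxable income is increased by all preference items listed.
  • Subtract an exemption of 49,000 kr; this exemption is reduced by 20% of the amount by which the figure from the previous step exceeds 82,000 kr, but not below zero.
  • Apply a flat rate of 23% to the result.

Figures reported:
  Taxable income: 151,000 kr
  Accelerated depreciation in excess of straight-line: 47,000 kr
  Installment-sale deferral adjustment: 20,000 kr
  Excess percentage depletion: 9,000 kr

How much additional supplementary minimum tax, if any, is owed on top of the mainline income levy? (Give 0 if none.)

Mainline income levy:
  32,000 kr × 6% = 1,920 kr
  93,000 kr × 15% = 13,950 kr
  26,000 kr × 20% = 5,200 kr
  → 21,070 kr

Supplementary minimum tax:
  Adjusted income: 151,000 kr + 47,000 kr + 20,000 kr + 9,000 kr = 227,000 kr
  Exemption: 49,000 kr − 20% × (227,000 kr − 82,000 kr) = 49,000 kr − 29,000 kr = 20,000 kr
  Base: 227,000 kr − 20,000 kr = 207,000 kr
  207,000 kr × 23% = 47,610 kr

Excess of supplementary minimum tax over mainline income levy: 47,610 kr − 21,070 kr = 26,540 kr.

26,540 kr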